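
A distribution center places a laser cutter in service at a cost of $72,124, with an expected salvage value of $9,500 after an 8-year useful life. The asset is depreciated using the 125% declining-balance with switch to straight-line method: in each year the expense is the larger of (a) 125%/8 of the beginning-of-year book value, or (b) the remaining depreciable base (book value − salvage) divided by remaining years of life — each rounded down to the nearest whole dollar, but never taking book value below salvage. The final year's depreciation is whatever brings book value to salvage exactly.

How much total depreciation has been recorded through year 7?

Depreciable base = $72,124 − $9,500 = $62,624.
Year 1: DB = ⌊$72,124 × 125%/8⌋ = $11,269; SL = ⌊$62,624/8⌋ = $7,828 → take DB $11,269. Book value $60,855.
Year 2: DB = ⌊$60,855 × 125%/8⌋ = $9,508; SL = ⌊$51,355/7⌋ = $7,336 → take DB $9,508. Book value $51,347.
Year 3: DB = ⌊$51,347 × 125%/8⌋ = $8,022; SL = ⌊$41,847/6⌋ = $6,974 → take DB $8,022. Book value $43,325.
Year 4: DB = ⌊$43,325 × 125%/8⌋ = $6,769; SL = ⌊$33,825/5⌋ = $6,765 → take DB $6,769. Book value $36,556.
Year 5: DB = ⌊$36,556 × 125%/8⌋ = $5,711; SL = ⌊$27,056/4⌋ = $6,764 → take SL $6,764. Book value $29,792.
Year 6: DB = ⌊$29,792 × 125%/8⌋ = $4,655; SL = ⌊$20,292/3⌋ = $6,764 → take SL $6,764. Book value $23,028.
Year 7: DB = ⌊$23,028 × 125%/8⌋ = $3,598; SL = ⌊$13,528/2⌋ = $6,764 → take SL $6,764. Book value $16,264.
Accumulated through year 7 = $72,124 − $16,264 = $55,860.

$55,860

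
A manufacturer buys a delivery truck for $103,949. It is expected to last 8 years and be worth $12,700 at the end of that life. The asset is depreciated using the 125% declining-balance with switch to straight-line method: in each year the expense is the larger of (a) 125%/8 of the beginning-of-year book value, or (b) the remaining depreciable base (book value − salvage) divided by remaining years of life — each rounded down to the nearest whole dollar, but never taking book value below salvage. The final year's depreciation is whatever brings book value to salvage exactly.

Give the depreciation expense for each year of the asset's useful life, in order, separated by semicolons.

$16,242; $13,704; $11,562; $9,948; $9,948; $9,948; $9,948; $9,949

Depreciable base = $103,949 − $12,700 = $91,249.
Year 1: DB = ⌊$103,949 × 125%/8⌋ = $16,242; SL = ⌊$91,249/8⌋ = $11,406 → take DB $16,242. Book value $87,707.
Year 2: DB = ⌊$87,707 × 125%/8⌋ = $13,704; SL = ⌊$75,007/7⌋ = $10,715 → take DB $13,704. Book value $74,003.
Year 3: DB = ⌊$74,003 × 125%/8⌋ = $11,562; SL = ⌊$61,303/6⌋ = $10,217 → take DB $11,562. Book value $62,441.
Year 4: DB = ⌊$62,441 × 125%/8⌋ = $9,756; SL = ⌊$49,741/5⌋ = $9,948 → take SL $9,948. Book value $52,493.
Year 5: DB = ⌊$52,493 × 125%/8⌋ = $8,202; SL = ⌊$39,793/4⌋ = $9,948 → take SL $9,948. Book value $42,545.
Year 6: DB = ⌊$42,545 × 125%/8⌋ = $6,647; SL = ⌊$29,845/3⌋ = $9,948 → take SL $9,948. Book value $32,597.
Year 7: DB = ⌊$32,597 × 125%/8⌋ = $5,093; SL = ⌊$19,897/2⌋ = $9,948 → take SL $9,948. Book value $22,649.
Year 8 (final): $22,649 − $12,700 = $9,949. Book value $12,700.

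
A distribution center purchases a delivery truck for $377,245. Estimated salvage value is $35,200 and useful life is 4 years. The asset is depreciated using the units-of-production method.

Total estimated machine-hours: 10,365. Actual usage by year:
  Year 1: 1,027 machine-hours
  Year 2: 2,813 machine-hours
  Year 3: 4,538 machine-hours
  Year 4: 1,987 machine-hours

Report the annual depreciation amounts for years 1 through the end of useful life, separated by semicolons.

$33,891; $92,829; $149,754; $65,571

Depreciable base = $377,245 − $35,200 = $342,045.
Rate = $342,045 / 10,365 machine-hours = $33 per machine-hour.
Year 1: 1,027 × $33 = $33,891. Book value $343,354.
Year 2: 2,813 × $33 = $92,829. Book value $250,525.
Year 3: 4,538 × $33 = $149,754. Book value $100,771.
Year 4: 1,987 × $33 = $65,571. Book value $35,200.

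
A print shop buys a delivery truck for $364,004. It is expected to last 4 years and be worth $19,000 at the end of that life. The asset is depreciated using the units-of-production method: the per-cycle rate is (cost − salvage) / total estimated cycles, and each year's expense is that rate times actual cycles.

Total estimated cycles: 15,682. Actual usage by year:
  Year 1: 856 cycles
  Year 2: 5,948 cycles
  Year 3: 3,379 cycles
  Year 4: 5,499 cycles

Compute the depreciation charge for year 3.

$74,338

Depreciable base = $364,004 − $19,000 = $345,004.
Rate = $345,004 / 15,682 cycles = $22 per cycle.
Year 1: 856 × $22 = $18,832. Book value $345,172.
Year 2: 5,948 × $22 = $130,856. Book value $214,316.
Year 3: 3,379 × $22 = $74,338. Book value $139,978.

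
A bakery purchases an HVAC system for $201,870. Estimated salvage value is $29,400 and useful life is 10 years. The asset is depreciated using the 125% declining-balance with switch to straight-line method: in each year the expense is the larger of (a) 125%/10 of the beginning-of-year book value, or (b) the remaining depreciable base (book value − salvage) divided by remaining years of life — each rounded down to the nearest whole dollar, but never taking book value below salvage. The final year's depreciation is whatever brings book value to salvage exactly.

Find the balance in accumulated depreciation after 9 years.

Depreciable base = $201,870 − $29,400 = $172,470.
Year 1: DB = ⌊$201,870 × 125%/10⌋ = $25,233; SL = ⌊$172,470/10⌋ = $17,247 → take DB $25,233. Book value $176,637.
Year 2: DB = ⌊$176,637 × 125%/10⌋ = $22,079; SL = ⌊$147,237/9⌋ = $16,359 → take DB $22,079. Book value $154,558.
Year 3: DB = ⌊$154,558 × 125%/10⌋ = $19,319; SL = ⌊$125,158/8⌋ = $15,644 → take DB $19,319. Book value $135,239.
Year 4: DB = ⌊$135,239 × 125%/10⌋ = $16,904; SL = ⌊$105,839/7⌋ = $15,119 → take DB $16,904. Book value $118,335.
Year 5: DB = ⌊$118,335 × 125%/10⌋ = $14,791; SL = ⌊$88,935/6⌋ = $14,822 → take SL $14,822. Book value $103,513.
Year 6: DB = ⌊$103,513 × 125%/10⌋ = $12,939; SL = ⌊$74,113/5⌋ = $14,822 → take SL $14,822. Book value $88,691.
Year 7: DB = ⌊$88,691 × 125%/10⌋ = $11,086; SL = ⌊$59,291/4⌋ = $14,822 → take SL $14,822. Book value $73,869.
Year 8: DB = ⌊$73,869 × 125%/10⌋ = $9,233; SL = ⌊$44,469/3⌋ = $14,823 → take SL $14,823. Book value $59,046.
Year 9: DB = ⌊$59,046 × 125%/10⌋ = $7,380; SL = ⌊$29,646/2⌋ = $14,823 → take SL $14,823. Book value $44,223.
Accumulated through year 9 = $201,870 − $44,223 = $157,647.

$157,647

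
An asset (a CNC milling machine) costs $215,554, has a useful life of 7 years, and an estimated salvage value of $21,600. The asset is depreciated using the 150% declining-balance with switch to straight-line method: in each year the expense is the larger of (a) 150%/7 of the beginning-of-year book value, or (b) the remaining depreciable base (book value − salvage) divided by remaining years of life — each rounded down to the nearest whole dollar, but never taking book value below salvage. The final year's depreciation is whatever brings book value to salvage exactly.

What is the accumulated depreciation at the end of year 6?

Depreciable base = $215,554 − $21,600 = $193,954.
Year 1: DB = ⌊$215,554 × 150%/7⌋ = $46,190; SL = ⌊$193,954/7⌋ = $27,707 → take DB $46,190. Book value $169,364.
Year 2: DB = ⌊$169,364 × 150%/7⌋ = $36,292; SL = ⌊$147,764/6⌋ = $24,627 → take DB $36,292. Book value $133,072.
Year 3: DB = ⌊$133,072 × 150%/7⌋ = $28,515; SL = ⌊$111,472/5⌋ = $22,294 → take DB $28,515. Book value $104,557.
Year 4: DB = ⌊$104,557 × 150%/7⌋ = $22,405; SL = ⌊$82,957/4⌋ = $20,739 → take DB $22,405. Book value $82,152.
Year 5: DB = ⌊$82,152 × 150%/7⌋ = $17,604; SL = ⌊$60,552/3⌋ = $20,184 → take SL $20,184. Book value $61,968.
Year 6: DB = ⌊$61,968 × 150%/7⌋ = $13,278; SL = ⌊$40,368/2⌋ = $20,184 → take SL $20,184. Book value $41,784.
Accumulated through year 6 = $215,554 − $41,784 = $173,770.

$173,770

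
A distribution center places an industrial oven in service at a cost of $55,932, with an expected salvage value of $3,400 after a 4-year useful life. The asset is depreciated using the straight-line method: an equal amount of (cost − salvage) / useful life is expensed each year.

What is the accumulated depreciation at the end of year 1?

Depreciable base = $55,932 − $3,400 = $52,532.
Annual expense = $52,532 / 4 = $13,133.
End of year 1: book value $42,799.
Accumulated through year 1 = $55,932 − $42,799 = $13,133.

$13,133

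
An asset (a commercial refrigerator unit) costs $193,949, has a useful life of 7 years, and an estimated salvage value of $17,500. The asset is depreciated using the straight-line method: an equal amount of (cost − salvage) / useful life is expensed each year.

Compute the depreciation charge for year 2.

$25,207

Depreciable base = $193,949 − $17,500 = $176,449.
Annual expense = $176,449 / 7 = $25,207.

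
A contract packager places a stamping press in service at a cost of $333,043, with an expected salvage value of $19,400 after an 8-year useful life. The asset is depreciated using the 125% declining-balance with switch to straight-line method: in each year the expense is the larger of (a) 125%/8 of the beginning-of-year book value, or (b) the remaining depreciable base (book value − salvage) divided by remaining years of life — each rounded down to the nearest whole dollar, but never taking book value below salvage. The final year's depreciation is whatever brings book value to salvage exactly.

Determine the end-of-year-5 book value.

$127,793

Depreciable base = $333,043 − $19,400 = $313,643.
Year 1: DB = ⌊$333,043 × 125%/8⌋ = $52,037; SL = ⌊$313,643/8⌋ = $39,205 → take DB $52,037. Book value $281,006.
Year 2: DB = ⌊$281,006 × 125%/8⌋ = $43,907; SL = ⌊$261,606/7⌋ = $37,372 → take DB $43,907. Book value $237,099.
Year 3: DB = ⌊$237,099 × 125%/8⌋ = $37,046; SL = ⌊$217,699/6⌋ = $36,283 → take DB $37,046. Book value $200,053.
Year 4: DB = ⌊$200,053 × 125%/8⌋ = $31,258; SL = ⌊$180,653/5⌋ = $36,130 → take SL $36,130. Book value $163,923.
Year 5: DB = ⌊$163,923 × 125%/8⌋ = $25,612; SL = ⌊$144,523/4⌋ = $36,130 → take SL $36,130. Book value $127,793.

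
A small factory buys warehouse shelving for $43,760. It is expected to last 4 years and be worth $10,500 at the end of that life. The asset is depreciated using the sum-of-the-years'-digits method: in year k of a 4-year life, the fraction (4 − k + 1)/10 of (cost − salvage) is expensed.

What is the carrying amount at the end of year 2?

Depreciable base = $43,760 − $10,500 = $33,260.
Sum of the years' digits = 4+3+2+1 = 10.
Year 1: $33,260 × 4/10 = $13,304. Book value $30,456.
Year 2: $33,260 × 3/10 = $9,978. Book value $20,478.

$20,478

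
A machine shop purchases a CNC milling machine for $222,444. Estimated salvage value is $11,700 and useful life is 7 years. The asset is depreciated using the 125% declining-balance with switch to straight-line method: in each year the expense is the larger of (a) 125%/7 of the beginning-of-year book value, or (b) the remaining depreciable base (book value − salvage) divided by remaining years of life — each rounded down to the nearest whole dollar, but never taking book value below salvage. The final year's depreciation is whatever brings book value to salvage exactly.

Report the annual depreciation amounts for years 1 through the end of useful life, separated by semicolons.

$39,722; $32,628; $27,678; $27,679; $27,679; $27,679; $27,679

Depreciable base = $222,444 − $11,700 = $210,744.
Year 1: DB = ⌊$222,444 × 125%/7⌋ = $39,722; SL = ⌊$210,744/7⌋ = $30,106 → take DB $39,722. Book value $182,722.
Year 2: DB = ⌊$182,722 × 125%/7⌋ = $32,628; SL = ⌊$171,022/6⌋ = $28,503 → take DB $32,628. Book value $150,094.
Year 3: DB = ⌊$150,094 × 125%/7⌋ = $26,802; SL = ⌊$138,394/5⌋ = $27,678 → take SL $27,678. Book value $122,416.
Year 4: DB = ⌊$122,416 × 125%/7⌋ = $21,860; SL = ⌊$110,716/4⌋ = $27,679 → take SL $27,679. Book value $94,737.
Year 5: DB = ⌊$94,737 × 125%/7⌋ = $16,917; SL = ⌊$83,037/3⌋ = $27,679 → take SL $27,679. Book value $67,058.
Year 6: DB = ⌊$67,058 × 125%/7⌋ = $11,974; SL = ⌊$55,358/2⌋ = $27,679 → take SL $27,679. Book value $39,379.
Year 7 (final): $39,379 − $11,700 = $27,679. Book value $11,700.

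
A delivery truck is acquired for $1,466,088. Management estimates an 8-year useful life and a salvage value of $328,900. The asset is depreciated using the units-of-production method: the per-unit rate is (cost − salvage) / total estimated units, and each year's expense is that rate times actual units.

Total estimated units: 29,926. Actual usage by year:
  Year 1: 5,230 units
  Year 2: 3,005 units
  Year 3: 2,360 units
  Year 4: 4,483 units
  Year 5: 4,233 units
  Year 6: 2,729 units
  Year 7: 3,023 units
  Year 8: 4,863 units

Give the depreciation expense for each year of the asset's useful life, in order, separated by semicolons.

Depreciable base = $1,466,088 − $328,900 = $1,137,188.
Rate = $1,137,188 / 29,926 units = $38 per unit.
Year 1: 5,230 × $38 = $198,740. Book value $1,267,348.
Year 2: 3,005 × $38 = $114,190. Book value $1,153,158.
Year 3: 2,360 × $38 = $89,680. Book value $1,063,478.
Year 4: 4,483 × $38 = $170,354. Book value $893,124.
Year 5: 4,233 × $38 = $160,854. Book value $732,270.
Year 6: 2,729 × $38 = $103,702. Book value $628,568.
Year 7: 3,023 × $38 = $114,874. Book value $513,694.
Year 8: 4,863 × $38 = $184,794. Book value $328,900.

$198,740; $114,190; $89,680; $170,354; $160,854; $103,702; $114,874; $184,794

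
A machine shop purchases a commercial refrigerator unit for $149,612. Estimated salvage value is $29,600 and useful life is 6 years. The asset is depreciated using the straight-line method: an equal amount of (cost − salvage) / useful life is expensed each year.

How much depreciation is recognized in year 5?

Depreciable base = $149,612 − $29,600 = $120,012.
Annual expense = $120,012 / 6 = $20,002.

$20,002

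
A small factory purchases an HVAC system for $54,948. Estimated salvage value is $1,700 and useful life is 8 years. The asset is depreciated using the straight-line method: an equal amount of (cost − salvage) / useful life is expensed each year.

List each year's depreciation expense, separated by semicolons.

$6,656; $6,656; $6,656; $6,656; $6,656; $6,656; $6,656; $6,656

Depreciable base = $54,948 − $1,700 = $53,248.
Annual expense = $53,248 / 8 = $6,656.
End of year 1: book value $48,292.
End of year 2: book value $41,636.
End of year 3: book value $34,980.
End of year 4: book value $28,324.
End of year 5: book value $21,668.
End of year 6: book value $15,012.
End of year 7: book value $8,356.
End of year 8: book value $1,700.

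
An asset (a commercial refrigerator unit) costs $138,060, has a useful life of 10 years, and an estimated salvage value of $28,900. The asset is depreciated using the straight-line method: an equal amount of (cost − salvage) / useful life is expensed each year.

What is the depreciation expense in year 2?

Depreciable base = $138,060 − $28,900 = $109,160.
Annual expense = $109,160 / 10 = $10,916.

$10,916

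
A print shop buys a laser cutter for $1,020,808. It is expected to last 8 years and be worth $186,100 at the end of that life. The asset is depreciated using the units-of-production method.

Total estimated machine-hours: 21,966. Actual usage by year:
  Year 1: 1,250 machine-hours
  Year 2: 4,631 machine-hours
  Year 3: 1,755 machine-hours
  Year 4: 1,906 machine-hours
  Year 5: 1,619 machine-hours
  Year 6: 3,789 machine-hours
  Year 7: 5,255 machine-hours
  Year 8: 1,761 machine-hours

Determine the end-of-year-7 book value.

$253,018

Depreciable base = $1,020,808 − $186,100 = $834,708.
Rate = $834,708 / 21,966 machine-hours = $38 per machine-hour.
Year 1: 1,250 × $38 = $47,500. Book value $973,308.
Year 2: 4,631 × $38 = $175,978. Book value $797,330.
Year 3: 1,755 × $38 = $66,690. Book value $730,640.
Year 4: 1,906 × $38 = $72,428. Book value $658,212.
Year 5: 1,619 × $38 = $61,522. Book value $596,690.
Year 6: 3,789 × $38 = $143,982. Book value $452,708.
Year 7: 5,255 × $38 = $199,690. Book value $253,018.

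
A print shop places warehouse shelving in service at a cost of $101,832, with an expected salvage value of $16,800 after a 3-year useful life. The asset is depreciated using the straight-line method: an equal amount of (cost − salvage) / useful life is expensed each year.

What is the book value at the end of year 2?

$45,144

Depreciable base = $101,832 − $16,800 = $85,032.
Annual expense = $85,032 / 3 = $28,344.
End of year 1: book value $73,488.
End of year 2: book value $45,144.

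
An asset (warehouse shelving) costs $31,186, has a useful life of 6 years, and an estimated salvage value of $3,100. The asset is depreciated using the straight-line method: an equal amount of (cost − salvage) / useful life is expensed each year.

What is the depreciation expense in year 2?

$4,681

Depreciable base = $31,186 − $3,100 = $28,086.
Annual expense = $28,086 / 6 = $4,681.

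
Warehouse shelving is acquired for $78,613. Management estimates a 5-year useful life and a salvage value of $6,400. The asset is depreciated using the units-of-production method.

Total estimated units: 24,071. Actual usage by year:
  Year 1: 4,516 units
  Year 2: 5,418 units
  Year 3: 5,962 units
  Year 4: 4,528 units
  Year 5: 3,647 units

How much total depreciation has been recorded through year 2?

$29,802

Depreciable base = $78,613 − $6,400 = $72,213.
Rate = $72,213 / 24,071 units = $3 per unit.
Year 1: 4,516 × $3 = $13,548. Book value $65,065.
Year 2: 5,418 × $3 = $16,254. Book value $48,811.
Accumulated through year 2 = $78,613 − $48,811 = $29,802.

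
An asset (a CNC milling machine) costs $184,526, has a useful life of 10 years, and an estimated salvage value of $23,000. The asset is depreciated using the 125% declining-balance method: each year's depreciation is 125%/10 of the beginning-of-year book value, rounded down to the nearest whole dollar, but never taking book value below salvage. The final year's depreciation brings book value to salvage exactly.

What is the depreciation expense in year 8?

Depreciable base = $184,526 − $23,000 = $161,526.
Year 1: ⌊$184,526 × 125%/10⌋ = $23,065. Book value $161,461.
Year 2: ⌊$161,461 × 125%/10⌋ = $20,182. Book value $141,279.
Year 3: ⌊$141,279 × 125%/10⌋ = $17,659. Book value $123,620.
Year 4: ⌊$123,620 × 125%/10⌋ = $15,452. Book value $108,168.
Year 5: ⌊$108,168 × 125%/10⌋ = $13,521. Book value $94,647.
Year 6: ⌊$94,647 × 125%/10⌋ = $11,830. Book value $82,817.
Year 7: ⌊$82,817 × 125%/10⌋ = $10,352. Book value $72,465.
Year 8: ⌊$72,465 × 125%/10⌋ = $9,058. Book value $63,407.

$9,058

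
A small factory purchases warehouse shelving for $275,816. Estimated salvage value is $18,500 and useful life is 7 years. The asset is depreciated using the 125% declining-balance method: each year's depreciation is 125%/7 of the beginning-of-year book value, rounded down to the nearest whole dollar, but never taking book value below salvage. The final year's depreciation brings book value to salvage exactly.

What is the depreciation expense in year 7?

Depreciable base = $275,816 − $18,500 = $257,316.
Year 1: ⌊$275,816 × 125%/7⌋ = $49,252. Book value $226,564.
Year 2: ⌊$226,564 × 125%/7⌋ = $40,457. Book value $186,107.
Year 3: ⌊$186,107 × 125%/7⌋ = $33,233. Book value $152,874.
Year 4: ⌊$152,874 × 125%/7⌋ = $27,298. Book value $125,576.
Year 5: ⌊$125,576 × 125%/7⌋ = $22,424. Book value $103,152.
Year 6: ⌊$103,152 × 125%/7⌋ = $18,420. Book value $84,732.
Year 7 (final): $84,732 − $18,500 = $66,232. Book value $18,500.

$66,232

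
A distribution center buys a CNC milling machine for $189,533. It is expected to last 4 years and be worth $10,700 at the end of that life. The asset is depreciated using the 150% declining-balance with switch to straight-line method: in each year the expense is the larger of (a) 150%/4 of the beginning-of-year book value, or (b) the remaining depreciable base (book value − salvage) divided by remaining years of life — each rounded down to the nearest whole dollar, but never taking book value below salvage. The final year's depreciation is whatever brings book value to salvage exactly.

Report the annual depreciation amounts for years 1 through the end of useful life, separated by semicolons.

$71,074; $44,422; $31,668; $31,669

Depreciable base = $189,533 − $10,700 = $178,833.
Year 1: DB = ⌊$189,533 × 150%/4⌋ = $71,074; SL = ⌊$178,833/4⌋ = $44,708 → take DB $71,074. Book value $118,459.
Year 2: DB = ⌊$118,459 × 150%/4⌋ = $44,422; SL = ⌊$107,759/3⌋ = $35,919 → take DB $44,422. Book value $74,037.
Year 3: DB = ⌊$74,037 × 150%/4⌋ = $27,763; SL = ⌊$63,337/2⌋ = $31,668 → take SL $31,668. Book value $42,369.
Year 4 (final): $42,369 − $10,700 = $31,669. Book value $10,700.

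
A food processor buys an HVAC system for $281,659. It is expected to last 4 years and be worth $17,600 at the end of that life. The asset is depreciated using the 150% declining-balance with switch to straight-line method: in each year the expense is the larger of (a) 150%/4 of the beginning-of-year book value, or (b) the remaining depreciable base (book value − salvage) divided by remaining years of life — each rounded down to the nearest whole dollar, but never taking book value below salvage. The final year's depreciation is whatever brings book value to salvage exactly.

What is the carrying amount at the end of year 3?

Depreciable base = $281,659 − $17,600 = $264,059.
Year 1: DB = ⌊$281,659 × 150%/4⌋ = $105,622; SL = ⌊$264,059/4⌋ = $66,014 → take DB $105,622. Book value $176,037.
Year 2: DB = ⌊$176,037 × 150%/4⌋ = $66,013; SL = ⌊$158,437/3⌋ = $52,812 → take DB $66,013. Book value $110,024.
Year 3: DB = ⌊$110,024 × 150%/4⌋ = $41,259; SL = ⌊$92,424/2⌋ = $46,212 → take SL $46,212. Book value $63,812.

$63,812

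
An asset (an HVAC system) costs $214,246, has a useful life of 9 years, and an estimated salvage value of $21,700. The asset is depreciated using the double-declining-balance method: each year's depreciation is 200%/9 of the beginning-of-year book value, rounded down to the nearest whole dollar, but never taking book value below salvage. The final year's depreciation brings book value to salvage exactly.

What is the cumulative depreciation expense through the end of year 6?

Depreciable base = $214,246 − $21,700 = $192,546.
Year 1: ⌊$214,246 × 200%/9⌋ = $47,610. Book value $166,636.
Year 2: ⌊$166,636 × 200%/9⌋ = $37,030. Book value $129,606.
Year 3: ⌊$129,606 × 200%/9⌋ = $28,801. Book value $100,805.
Year 4: ⌊$100,805 × 200%/9⌋ = $22,401. Book value $78,404.
Year 5: ⌊$78,404 × 200%/9⌋ = $17,423. Book value $60,981.
Year 6: ⌊$60,981 × 200%/9⌋ = $13,551. Book value $47,430.
Accumulated through year 6 = $214,246 − $47,430 = $166,816.

$166,816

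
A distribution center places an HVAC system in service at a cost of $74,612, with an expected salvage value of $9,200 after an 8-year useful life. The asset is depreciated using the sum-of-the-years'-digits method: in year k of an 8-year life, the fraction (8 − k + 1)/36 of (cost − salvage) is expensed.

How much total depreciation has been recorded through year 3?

$38,157

Depreciable base = $74,612 − $9,200 = $65,412.
Sum of the years' digits = 8+7+6+5+4+3+2+1 = 36.
Year 1: $65,412 × 8/36 = $14,536. Book value $60,076.
Year 2: $65,412 × 7/36 = $12,719. Book value $47,357.
Year 3: $65,412 × 6/36 = $10,902. Book value $36,455.
Accumulated through year 3 = $74,612 − $36,455 = $38,157.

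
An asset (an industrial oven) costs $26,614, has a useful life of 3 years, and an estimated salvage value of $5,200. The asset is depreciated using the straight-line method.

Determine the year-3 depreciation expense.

$7,138

Depreciable base = $26,614 − $5,200 = $21,414.
Annual expense = $21,414 / 3 = $7,138.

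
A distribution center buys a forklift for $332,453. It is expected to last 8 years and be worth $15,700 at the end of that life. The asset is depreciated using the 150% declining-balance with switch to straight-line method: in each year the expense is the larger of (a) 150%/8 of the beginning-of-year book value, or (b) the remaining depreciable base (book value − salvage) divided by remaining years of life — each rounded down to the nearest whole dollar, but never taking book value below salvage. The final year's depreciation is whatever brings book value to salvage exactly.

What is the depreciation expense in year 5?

$32,296

Depreciable base = $332,453 − $15,700 = $316,753.
Year 1: DB = ⌊$332,453 × 150%/8⌋ = $62,334; SL = ⌊$316,753/8⌋ = $39,594 → take DB $62,334. Book value $270,119.
Year 2: DB = ⌊$270,119 × 150%/8⌋ = $50,647; SL = ⌊$254,419/7⌋ = $36,345 → take DB $50,647. Book value $219,472.
Year 3: DB = ⌊$219,472 × 150%/8⌋ = $41,151; SL = ⌊$203,772/6⌋ = $33,962 → take DB $41,151. Book value $178,321.
Year 4: DB = ⌊$178,321 × 150%/8⌋ = $33,435; SL = ⌊$162,621/5⌋ = $32,524 → take DB $33,435. Book value $144,886.
Year 5: DB = ⌊$144,886 × 150%/8⌋ = $27,166; SL = ⌊$129,186/4⌋ = $32,296 → take SL $32,296. Book value $112,590.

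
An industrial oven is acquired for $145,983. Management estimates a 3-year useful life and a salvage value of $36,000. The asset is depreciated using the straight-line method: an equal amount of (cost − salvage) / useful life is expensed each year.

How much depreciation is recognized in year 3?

$36,661

Depreciable base = $145,983 − $36,000 = $109,983.
Annual expense = $109,983 / 3 = $36,661.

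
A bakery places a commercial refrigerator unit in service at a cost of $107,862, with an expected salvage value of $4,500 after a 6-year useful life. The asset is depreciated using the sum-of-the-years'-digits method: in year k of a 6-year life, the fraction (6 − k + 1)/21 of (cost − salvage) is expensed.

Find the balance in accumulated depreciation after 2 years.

$54,142

Depreciable base = $107,862 − $4,500 = $103,362.
Sum of the years' digits = 6+5+4+3+2+1 = 21.
Year 1: $103,362 × 6/21 = $29,532. Book value $78,330.
Year 2: $103,362 × 5/21 = $24,610. Book value $53,720.
Accumulated through year 2 = $107,862 − $53,720 = $54,142.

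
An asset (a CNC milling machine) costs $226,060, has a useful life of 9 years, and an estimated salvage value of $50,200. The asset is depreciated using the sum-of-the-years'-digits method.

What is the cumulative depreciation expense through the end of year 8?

$171,952

Depreciable base = $226,060 − $50,200 = $175,860.
Sum of the years' digits = 9+8+7+6+5+4+3+2+1 = 45.
Year 1: $175,860 × 9/45 = $35,172. Book value $190,888.
Year 2: $175,860 × 8/45 = $31,264. Book value $159,624.
Year 3: $175,860 × 7/45 = $27,356. Book value $132,268.
Year 4: $175,860 × 6/45 = $23,448. Book value $108,820.
Year 5: $175,860 × 5/45 = $19,540. Book value $89,280.
Year 6: $175,860 × 4/45 = $15,632. Book value $73,648.
Year 7: $175,860 × 3/45 = $11,724. Book value $61,924.
Year 8: $175,860 × 2/45 = $7,816. Book value $54,108.
Accumulated through year 8 = $226,060 − $54,108 = $171,952.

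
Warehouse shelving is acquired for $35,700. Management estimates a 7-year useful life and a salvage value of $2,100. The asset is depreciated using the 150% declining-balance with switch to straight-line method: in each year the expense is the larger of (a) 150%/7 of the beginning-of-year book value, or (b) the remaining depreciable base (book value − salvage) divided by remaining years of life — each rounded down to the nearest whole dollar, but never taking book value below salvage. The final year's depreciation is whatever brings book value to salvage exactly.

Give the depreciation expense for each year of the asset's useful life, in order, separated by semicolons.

Depreciable base = $35,700 − $2,100 = $33,600.
Year 1: DB = ⌊$35,700 × 150%/7⌋ = $7,650; SL = ⌊$33,600/7⌋ = $4,800 → take DB $7,650. Book value $28,050.
Year 2: DB = ⌊$28,050 × 150%/7⌋ = $6,010; SL = ⌊$25,950/6⌋ = $4,325 → take DB $6,010. Book value $22,040.
Year 3: DB = ⌊$22,040 × 150%/7⌋ = $4,722; SL = ⌊$19,940/5⌋ = $3,988 → take DB $4,722. Book value $17,318.
Year 4: DB = ⌊$17,318 × 150%/7⌋ = $3,711; SL = ⌊$15,218/4⌋ = $3,804 → take SL $3,804. Book value $13,514.
Year 5: DB = ⌊$13,514 × 150%/7⌋ = $2,895; SL = ⌊$11,414/3⌋ = $3,804 → take SL $3,804. Book value $9,710.
Year 6: DB = ⌊$9,710 × 150%/7⌋ = $2,080; SL = ⌊$7,610/2⌋ = $3,805 → take SL $3,805. Book value $5,905.
Year 7 (final): $5,905 − $2,100 = $3,805. Book value $2,100.

$7,650; $6,010; $4,722; $3,804; $3,804; $3,805; $3,805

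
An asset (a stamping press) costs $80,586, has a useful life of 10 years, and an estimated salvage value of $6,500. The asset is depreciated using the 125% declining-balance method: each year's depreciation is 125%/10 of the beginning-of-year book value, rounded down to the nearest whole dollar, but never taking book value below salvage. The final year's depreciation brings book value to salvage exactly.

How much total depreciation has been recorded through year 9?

Depreciable base = $80,586 − $6,500 = $74,086.
Year 1: ⌊$80,586 × 125%/10⌋ = $10,073. Book value $70,513.
Year 2: ⌊$70,513 × 125%/10⌋ = $8,814. Book value $61,699.
Year 3: ⌊$61,699 × 125%/10⌋ = $7,712. Book value $53,987.
Year 4: ⌊$53,987 × 125%/10⌋ = $6,748. Book value $47,239.
Year 5: ⌊$47,239 × 125%/10⌋ = $5,904. Book value $41,335.
Year 6: ⌊$41,335 × 125%/10⌋ = $5,166. Book value $36,169.
Year 7: ⌊$36,169 × 125%/10⌋ = $4,521. Book value $31,648.
Year 8: ⌊$31,648 × 125%/10⌋ = $3,956. Book value $27,692.
Year 9: ⌊$27,692 × 125%/10⌋ = $3,461. Book value $24,231.
Accumulated through year 9 = $80,586 − $24,231 = $56,355.

$56,355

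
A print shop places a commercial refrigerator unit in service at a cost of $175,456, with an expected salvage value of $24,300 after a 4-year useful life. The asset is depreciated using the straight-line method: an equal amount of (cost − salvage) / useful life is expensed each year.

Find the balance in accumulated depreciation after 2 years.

Depreciable base = $175,456 − $24,300 = $151,156.
Annual expense = $151,156 / 4 = $37,789.
End of year 1: book value $137,667.
End of year 2: book value $99,878.
Accumulated through year 2 = $175,456 − $99,878 = $75,578.

$75,578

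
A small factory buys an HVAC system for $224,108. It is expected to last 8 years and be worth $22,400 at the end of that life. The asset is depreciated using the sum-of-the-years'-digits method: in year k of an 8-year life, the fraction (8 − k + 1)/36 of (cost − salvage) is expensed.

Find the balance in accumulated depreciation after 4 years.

$145,678

Depreciable base = $224,108 − $22,400 = $201,708.
Sum of the years' digits = 8+7+6+5+4+3+2+1 = 36.
Year 1: $201,708 × 8/36 = $44,824. Book value $179,284.
Year 2: $201,708 × 7/36 = $39,221. Book value $140,063.
Year 3: $201,708 × 6/36 = $33,618. Book value $106,445.
Year 4: $201,708 × 5/36 = $28,015. Book value $78,430.
Accumulated through year 4 = $224,108 − $78,430 = $145,678.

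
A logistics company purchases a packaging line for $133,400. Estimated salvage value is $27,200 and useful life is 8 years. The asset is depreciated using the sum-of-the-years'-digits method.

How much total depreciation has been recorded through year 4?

Depreciable base = $133,400 − $27,200 = $106,200.
Sum of the years' digits = 8+7+6+5+4+3+2+1 = 36.
Year 1: $106,200 × 8/36 = $23,600. Book value $109,800.
Year 2: $106,200 × 7/36 = $20,650. Book value $89,150.
Year 3: $106,200 × 6/36 = $17,700. Book value $71,450.
Year 4: $106,200 × 5/36 = $14,750. Book value $56,700.
Accumulated through year 4 = $133,400 − $56,700 = $76,700.

$76,700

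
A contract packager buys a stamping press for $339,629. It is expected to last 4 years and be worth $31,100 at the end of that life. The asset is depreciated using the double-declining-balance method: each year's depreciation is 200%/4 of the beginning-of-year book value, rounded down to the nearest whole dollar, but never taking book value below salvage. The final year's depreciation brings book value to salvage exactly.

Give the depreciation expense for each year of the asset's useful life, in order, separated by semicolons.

$169,814; $84,907; $42,454; $11,354

Depreciable base = $339,629 − $31,100 = $308,529.
Year 1: ⌊$339,629 × 200%/4⌋ = $169,814. Book value $169,815.
Year 2: ⌊$169,815 × 200%/4⌋ = $84,907. Book value $84,908.
Year 3: ⌊$84,908 × 200%/4⌋ = $42,454. Book value $42,454.
Year 4 (final): $42,454 − $31,100 = $11,354. Book value $31,100.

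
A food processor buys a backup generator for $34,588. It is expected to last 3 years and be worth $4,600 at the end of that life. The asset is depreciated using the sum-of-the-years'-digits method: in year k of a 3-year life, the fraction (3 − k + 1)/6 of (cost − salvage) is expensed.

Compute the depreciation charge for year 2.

$9,996

Depreciable base = $34,588 − $4,600 = $29,988.
Sum of the years' digits = 3+2+1 = 6.
Year 1: $29,988 × 3/6 = $14,994. Book value $19,594.
Year 2: $29,988 × 2/6 = $9,996. Book value $9,598.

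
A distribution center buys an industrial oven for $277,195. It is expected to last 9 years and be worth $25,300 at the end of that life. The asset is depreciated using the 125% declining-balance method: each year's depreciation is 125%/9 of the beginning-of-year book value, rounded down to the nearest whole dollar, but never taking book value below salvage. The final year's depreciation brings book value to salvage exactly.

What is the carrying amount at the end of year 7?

$97,322

Depreciable base = $277,195 − $25,300 = $251,895.
Year 1: ⌊$277,195 × 125%/9⌋ = $38,499. Book value $238,696.
Year 2: ⌊$238,696 × 125%/9⌋ = $33,152. Book value $205,544.
Year 3: ⌊$205,544 × 125%/9⌋ = $28,547. Book value $176,997.
Year 4: ⌊$176,997 × 125%/9⌋ = $24,582. Book value $152,415.
Year 5: ⌊$152,415 × 125%/9⌋ = $21,168. Book value $131,247.
Year 6: ⌊$131,247 × 125%/9⌋ = $18,228. Book value $113,019.
Year 7: ⌊$113,019 × 125%/9⌋ = $15,697. Book value $97,322.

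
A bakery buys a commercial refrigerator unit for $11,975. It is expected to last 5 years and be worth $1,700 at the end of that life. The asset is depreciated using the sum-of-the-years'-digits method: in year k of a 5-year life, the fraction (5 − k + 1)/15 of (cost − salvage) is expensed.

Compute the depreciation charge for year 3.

Depreciable base = $11,975 − $1,700 = $10,275.
Sum of the years' digits = 5+4+3+2+1 = 15.
Year 1: $10,275 × 5/15 = $3,425. Book value $8,550.
Year 2: $10,275 × 4/15 = $2,740. Book value $5,810.
Year 3: $10,275 × 3/15 = $2,055. Book value $3,755.

$2,055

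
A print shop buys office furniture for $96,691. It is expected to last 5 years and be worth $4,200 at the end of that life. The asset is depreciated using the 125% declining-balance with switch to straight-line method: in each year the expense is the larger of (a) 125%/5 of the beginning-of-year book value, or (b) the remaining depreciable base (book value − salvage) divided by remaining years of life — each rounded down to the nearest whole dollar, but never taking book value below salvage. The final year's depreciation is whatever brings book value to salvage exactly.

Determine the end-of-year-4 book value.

$20,930

Depreciable base = $96,691 − $4,200 = $92,491.
Year 1: DB = ⌊$96,691 × 125%/5⌋ = $24,172; SL = ⌊$92,491/5⌋ = $18,498 → take DB $24,172. Book value $72,519.
Year 2: DB = ⌊$72,519 × 125%/5⌋ = $18,129; SL = ⌊$68,319/4⌋ = $17,079 → take DB $18,129. Book value $54,390.
Year 3: DB = ⌊$54,390 × 125%/5⌋ = $13,597; SL = ⌊$50,190/3⌋ = $16,730 → take SL $16,730. Book value $37,660.
Year 4: DB = ⌊$37,660 × 125%/5⌋ = $9,415; SL = ⌊$33,460/2⌋ = $16,730 → take SL $16,730. Book value $20,930.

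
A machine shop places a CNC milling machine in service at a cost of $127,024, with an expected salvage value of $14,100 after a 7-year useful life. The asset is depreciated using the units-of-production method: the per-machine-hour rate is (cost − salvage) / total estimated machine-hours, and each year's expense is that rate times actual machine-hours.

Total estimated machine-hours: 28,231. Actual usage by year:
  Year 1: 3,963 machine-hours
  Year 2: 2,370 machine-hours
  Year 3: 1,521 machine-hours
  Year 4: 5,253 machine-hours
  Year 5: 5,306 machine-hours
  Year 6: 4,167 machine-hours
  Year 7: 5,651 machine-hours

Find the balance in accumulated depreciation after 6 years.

Depreciable base = $127,024 − $14,100 = $112,924.
Rate = $112,924 / 28,231 machine-hours = $4 per machine-hour.
Year 1: 3,963 × $4 = $15,852. Book value $111,172.
Year 2: 2,370 × $4 = $9,480. Book value $101,692.
Year 3: 1,521 × $4 = $6,084. Book value $95,608.
Year 4: 5,253 × $4 = $21,012. Book value $74,596.
Year 5: 5,306 × $4 = $21,224. Book value $53,372.
Year 6: 4,167 × $4 = $16,668. Book value $36,704.
Accumulated through year 6 = $127,024 − $36,704 = $90,320.

$90,320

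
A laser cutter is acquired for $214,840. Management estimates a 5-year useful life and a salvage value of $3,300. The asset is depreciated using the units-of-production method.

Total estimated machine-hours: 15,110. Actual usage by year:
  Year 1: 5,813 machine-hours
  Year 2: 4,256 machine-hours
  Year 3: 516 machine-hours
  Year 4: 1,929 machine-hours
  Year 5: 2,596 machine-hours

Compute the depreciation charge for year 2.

$59,584

Depreciable base = $214,840 − $3,300 = $211,540.
Rate = $211,540 / 15,110 machine-hours = $14 per machine-hour.
Year 1: 5,813 × $14 = $81,382. Book value $133,458.
Year 2: 4,256 × $14 = $59,584. Book value $73,874.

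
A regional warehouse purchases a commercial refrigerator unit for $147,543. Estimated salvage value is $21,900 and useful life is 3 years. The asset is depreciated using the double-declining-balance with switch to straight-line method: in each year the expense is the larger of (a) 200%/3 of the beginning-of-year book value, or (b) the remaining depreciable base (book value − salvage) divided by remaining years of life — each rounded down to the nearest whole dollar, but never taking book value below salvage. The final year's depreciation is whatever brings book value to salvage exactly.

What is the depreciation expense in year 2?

$27,281

Depreciable base = $147,543 − $21,900 = $125,643.
Year 1: DB = ⌊$147,543 × 200%/3⌋ = $98,362; SL = ⌊$125,643/3⌋ = $41,881 → take DB $98,362. Book value $49,181.
Year 2: DB = ⌊$49,181 × 200%/3⌋ = $32,787; SL = ⌊$27,281/2⌋ = $13,640 → take DB $32,787, capped at $27,281. Book value $21,900.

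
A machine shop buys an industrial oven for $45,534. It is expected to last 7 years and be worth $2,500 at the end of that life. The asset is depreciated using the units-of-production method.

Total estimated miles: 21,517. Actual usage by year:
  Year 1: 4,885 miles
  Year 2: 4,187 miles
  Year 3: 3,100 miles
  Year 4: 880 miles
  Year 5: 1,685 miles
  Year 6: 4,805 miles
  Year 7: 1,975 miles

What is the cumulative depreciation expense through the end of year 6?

$39,084

Depreciable base = $45,534 − $2,500 = $43,034.
Rate = $43,034 / 21,517 miles = $2 per mile.
Year 1: 4,885 × $2 = $9,770. Book value $35,764.
Year 2: 4,187 × $2 = $8,374. Book value $27,390.
Year 3: 3,100 × $2 = $6,200. Book value $21,190.
Year 4: 880 × $2 = $1,760. Book value $19,430.
Year 5: 1,685 × $2 = $3,370. Book value $16,060.
Year 6: 4,805 × $2 = $9,610. Book value $6,450.
Accumulated through year 6 = $45,534 − $6,450 = $39,084.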